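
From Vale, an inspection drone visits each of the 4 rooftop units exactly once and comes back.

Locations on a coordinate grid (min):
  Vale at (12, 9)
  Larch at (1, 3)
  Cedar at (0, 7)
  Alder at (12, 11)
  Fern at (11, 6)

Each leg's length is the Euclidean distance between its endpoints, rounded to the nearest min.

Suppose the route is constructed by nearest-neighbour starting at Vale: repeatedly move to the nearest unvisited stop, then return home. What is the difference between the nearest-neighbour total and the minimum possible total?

Vale: Alder=2, Fern=3, Cedar=12, Larch=13 ⇒ Alder
Alder: Fern=5, Cedar=13, Larch=14 ⇒ Fern
Fern: Larch=10, Cedar=11 ⇒ Larch
Larch: Cedar=4 ⇒ Cedar
NN route Vale → Alder → Fern → Larch → Cedar → Vale costs 33.
Optimal: Vale → Alder → Cedar → Larch → Fern → Vale costs 32 (by enumerating all 12 distinct tours).
Excess = 33 − 32 = 1.

Excess over optimum: 1 min.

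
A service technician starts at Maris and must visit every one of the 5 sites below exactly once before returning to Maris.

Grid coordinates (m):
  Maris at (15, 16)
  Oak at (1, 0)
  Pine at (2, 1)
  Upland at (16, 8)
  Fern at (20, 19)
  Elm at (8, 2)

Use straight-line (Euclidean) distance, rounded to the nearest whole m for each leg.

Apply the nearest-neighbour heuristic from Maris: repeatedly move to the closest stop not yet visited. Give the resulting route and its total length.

At Maris the remaining stops are Fern 6, Upland 8, Elm 16, Pine 20, Oak 21; go to Fern.
At Fern the remaining stops are Upland 12, Elm 21, Pine 25, Oak 27; go to Upland.
At Upland the remaining stops are Elm 10, Pine 16, Oak 17; go to Elm.
At Elm the remaining stops are Pine 6, Oak 7; go to Pine.
At Pine the remaining stops are Oak 1; go to Oak.
Return Oak→Maris: 21.
Total = 6 + 12 + 10 + 6 + 1 + 21 = 56.

56 m along Maris → Fern → Upland → Elm → Pine → Oak → Maris.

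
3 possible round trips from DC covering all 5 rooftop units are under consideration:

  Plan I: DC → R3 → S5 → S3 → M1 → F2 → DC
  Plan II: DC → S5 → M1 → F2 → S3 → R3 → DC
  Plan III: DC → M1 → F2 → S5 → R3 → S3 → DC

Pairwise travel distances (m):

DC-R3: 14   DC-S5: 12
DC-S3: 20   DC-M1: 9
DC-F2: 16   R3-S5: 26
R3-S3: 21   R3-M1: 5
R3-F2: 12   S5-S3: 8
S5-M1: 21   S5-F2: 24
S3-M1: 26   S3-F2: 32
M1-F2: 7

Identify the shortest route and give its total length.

Plan I: 14 + 26 + 8 + 26 + 7 + 16 = 97
Plan II: 12 + 21 + 7 + 32 + 21 + 14 = 107
Plan III: 9 + 7 + 24 + 26 + 21 + 20 = 107

Shortest is Plan I, total 97 m.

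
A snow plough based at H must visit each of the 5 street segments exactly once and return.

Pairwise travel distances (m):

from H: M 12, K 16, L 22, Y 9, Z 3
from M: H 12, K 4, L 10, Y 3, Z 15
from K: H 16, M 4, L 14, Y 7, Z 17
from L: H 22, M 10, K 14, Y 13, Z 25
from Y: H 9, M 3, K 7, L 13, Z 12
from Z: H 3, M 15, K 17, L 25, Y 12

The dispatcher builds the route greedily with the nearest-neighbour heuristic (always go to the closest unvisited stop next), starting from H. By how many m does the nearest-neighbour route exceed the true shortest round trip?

The nearest-neighbour route is 2 m longer than optimal.

H: Z=3, Y=9, M=12, K=16, L=22 ⇒ Z
Z: Y=12, M=15, K=17, L=25 ⇒ Y
Y: M=3, K=7, L=13 ⇒ M
M: K=4, L=10 ⇒ K
K: L=14 ⇒ L
NN route H → Z → Y → M → K → L → H costs 58.
Optimal: H → Y → M → L → K → Z → H costs 56 (by enumerating all 60 distinct tours).
Excess = 58 − 56 = 2.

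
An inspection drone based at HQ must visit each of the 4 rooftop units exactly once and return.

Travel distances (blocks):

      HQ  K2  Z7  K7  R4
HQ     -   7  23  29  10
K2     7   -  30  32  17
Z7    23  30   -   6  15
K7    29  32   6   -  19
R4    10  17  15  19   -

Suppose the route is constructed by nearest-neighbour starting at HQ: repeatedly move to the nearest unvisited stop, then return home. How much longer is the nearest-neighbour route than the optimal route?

4 blocks longer than the optimal tour.

HQ: K2=7, R4=10, Z7=23, K7=29 ⇒ K2
K2: R4=17, Z7=30, K7=32 ⇒ R4
R4: Z7=15, K7=19 ⇒ Z7
Z7: K7=6 ⇒ K7
NN route HQ → K2 → R4 → Z7 → K7 → HQ costs 74.
Optimal: HQ → K2 → K7 → Z7 → R4 → HQ costs 70 (by enumerating all 12 distinct tours).
Excess = 74 − 70 = 4.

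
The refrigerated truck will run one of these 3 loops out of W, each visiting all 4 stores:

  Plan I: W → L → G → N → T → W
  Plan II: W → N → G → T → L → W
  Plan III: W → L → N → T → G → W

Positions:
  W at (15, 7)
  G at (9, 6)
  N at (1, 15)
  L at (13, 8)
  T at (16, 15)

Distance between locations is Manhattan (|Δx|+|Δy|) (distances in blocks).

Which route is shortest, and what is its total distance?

Plan I: 3 + 6 + 17 + 15 + 9 = 50
Plan II: 22 + 17 + 16 + 10 + 3 = 68
Plan III: 3 + 19 + 15 + 16 + 7 = 60

50 blocks — Plan I is the shortest.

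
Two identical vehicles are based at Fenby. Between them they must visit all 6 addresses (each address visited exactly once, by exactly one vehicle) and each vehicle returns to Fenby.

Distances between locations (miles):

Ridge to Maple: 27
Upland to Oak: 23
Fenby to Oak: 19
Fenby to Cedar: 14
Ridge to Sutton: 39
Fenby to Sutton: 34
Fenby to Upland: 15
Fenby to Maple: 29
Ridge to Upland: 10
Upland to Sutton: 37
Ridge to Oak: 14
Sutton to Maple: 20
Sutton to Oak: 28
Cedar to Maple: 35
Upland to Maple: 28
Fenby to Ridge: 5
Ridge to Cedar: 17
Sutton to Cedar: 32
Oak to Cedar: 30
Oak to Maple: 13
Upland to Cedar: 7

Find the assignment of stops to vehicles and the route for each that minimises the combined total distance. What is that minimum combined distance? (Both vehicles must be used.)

116 miles — the smallest possible combined total.

Try each way of splitting the stops between the two vehicles (each non-empty) and, for each split, find the best tour for each vehicle:
  {Ridge} + {Upland, Sutton, Oak, Cedar, Maple}: 10 + 106 = 116
  {Upland} + {Ridge, Sutton, Oak, Cedar, Maple}: 30 + 98 = 128
  {Ridge, Upland} + {Sutton, Oak, Cedar, Maple}: 30 + 98 = 128
  {Sutton} + {Ridge, Upland, Oak, Cedar, Maple}: 68 + 81 = 149
  {Ridge, Sutton} + {Upland, Oak, Cedar, Maple}: 78 + 81 = 159
  {Upland, Sutton} + {Ridge, Oak, Cedar, Maple}: 86 + 81 = 167
  … (31 splits in total)
Best: vehicle 1 Fenby → Ridge → Fenby = 10; vehicle 2 Fenby → Upland → Cedar → Sutton → Maple → Oak → Fenby = 106; combined 116.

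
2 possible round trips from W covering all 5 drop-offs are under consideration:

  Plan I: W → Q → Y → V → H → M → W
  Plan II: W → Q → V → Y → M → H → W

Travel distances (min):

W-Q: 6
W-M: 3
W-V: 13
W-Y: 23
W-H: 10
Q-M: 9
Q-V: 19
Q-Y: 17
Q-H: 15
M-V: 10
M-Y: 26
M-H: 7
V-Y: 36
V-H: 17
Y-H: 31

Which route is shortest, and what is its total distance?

Plan I: 6 + 17 + 36 + 17 + 7 + 3 = 86
Plan II: 6 + 19 + 36 + 26 + 7 + 10 = 104

86 min — Plan I is the shortest.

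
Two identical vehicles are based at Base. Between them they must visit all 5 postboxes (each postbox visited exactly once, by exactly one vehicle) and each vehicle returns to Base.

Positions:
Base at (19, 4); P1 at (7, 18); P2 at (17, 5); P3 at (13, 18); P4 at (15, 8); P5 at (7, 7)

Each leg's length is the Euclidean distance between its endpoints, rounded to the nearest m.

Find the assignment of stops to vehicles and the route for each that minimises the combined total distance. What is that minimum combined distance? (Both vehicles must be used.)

Minimum combined distance: 49 m.

Try each way of splitting the stops between the two vehicles (each non-empty) and, for each split, find the best tour for each vehicle:
  {P1} + {P2, P3, P4, P5}: 36 + 41 = 77
  {P2} + {P1, P3, P4, P5}: 4 + 45 = 49
  {P1, P2} + {P3, P4, P5}: 36 + 41 = 77
  {P3} + {P1, P2, P4, P5}: 30 + 42 = 72
  {P1, P3} + {P2, P4, P5}: 39 + 26 = 65
  {P2, P3} + {P1, P4, P5}: 31 + 42 = 73
  … (15 splits in total)
Best: vehicle 1 Base → P2 → Base = 4; vehicle 2 Base → P4 → P3 → P1 → P5 → Base = 45; combined 49.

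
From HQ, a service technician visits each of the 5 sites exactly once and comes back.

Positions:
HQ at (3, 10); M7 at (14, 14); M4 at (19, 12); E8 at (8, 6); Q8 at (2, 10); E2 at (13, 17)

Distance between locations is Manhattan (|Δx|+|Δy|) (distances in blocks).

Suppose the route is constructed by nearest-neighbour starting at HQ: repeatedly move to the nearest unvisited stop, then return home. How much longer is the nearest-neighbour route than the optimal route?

Excess over optimum: 2 blocks.

From HQ: Q8=1, E8=9, M7=15, E2=17, M4=18 → choose Q8 (1).
From Q8: E8=10, M7=16, E2=18, M4=19 → choose E8 (10).
From E8: M7=14, E2=16, M4=17 → choose M7 (14).
From M7: E2=4, M4=7 → choose E2 (4).
From E2: M4=11 → choose M4 (11).
NN route HQ → Q8 → E8 → M7 → E2 → M4 → HQ costs 58.
Optimal: HQ → M4 → M7 → E2 → E8 → Q8 → HQ costs 56 (by enumerating all 60 distinct tours).
Excess = 58 − 56 = 2.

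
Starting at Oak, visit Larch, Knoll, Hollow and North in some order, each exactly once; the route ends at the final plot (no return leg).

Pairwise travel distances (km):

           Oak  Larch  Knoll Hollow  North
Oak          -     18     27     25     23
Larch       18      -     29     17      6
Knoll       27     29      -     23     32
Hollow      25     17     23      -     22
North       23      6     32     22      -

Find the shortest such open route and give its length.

Minimum one-way distance = 69 km.

There are 4! = 24 possible orderings.
Oak→Larch→Knoll→Hollow→North: 18+29+23+22 = 92
Oak→Larch→Knoll→North→Hollow: 18+29+32+22 = 101
Oak→Larch→Hollow→Knoll→North: 18+17+23+32 = 90
Oak→Larch→Hollow→North→Knoll: 18+17+22+32 = 89
Oak→Larch→North→Knoll→Hollow: 18+6+32+23 = 79
Oak→Larch→North→Hollow→Knoll: 18+6+22+23 = 69
Oak→Knoll→Larch→Hollow→North: 27+29+17+22 = 95
Oak→Knoll→Larch→North→Hollow: 27+29+6+22 = 84
Oak→Knoll→Hollow→Larch→North: 27+23+17+6 = 73
Oak→Knoll→Hollow→North→Larch: 27+23+22+6 = 78
Oak→Knoll→North→Larch→Hollow: 27+32+6+17 = 82
Oak→Knoll→North→Hollow→Larch: 27+32+22+17 = 98
Oak→Hollow→Larch→Knoll→North: 25+17+29+32 = 103
Oak→Hollow→Larch→North→Knoll: 25+17+6+32 = 80
… (10 more)
The minimum is 69.
One shortest path: Oak → Larch → North → Hollow → Knoll.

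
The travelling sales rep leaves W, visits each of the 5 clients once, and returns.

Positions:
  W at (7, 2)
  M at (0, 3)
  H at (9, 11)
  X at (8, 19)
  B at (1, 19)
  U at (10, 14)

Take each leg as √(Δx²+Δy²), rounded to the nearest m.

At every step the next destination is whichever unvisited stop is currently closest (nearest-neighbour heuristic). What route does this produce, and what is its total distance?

52 m along W → M → H → U → X → B → W.

W → [M:7 / H:9 / U:12 / X:17 / B:18] → M (7)
M → [H:12 / U:15 / B:16 / X:18] → H (12)
H → [U:3 / X:8 / B:11] → U (3)
U → [X:5 / B:10] → X (5)
X → [B:7] → B (7)
Return B→W: 18.
Total = 7 + 12 + 3 + 5 + 7 + 18 = 52.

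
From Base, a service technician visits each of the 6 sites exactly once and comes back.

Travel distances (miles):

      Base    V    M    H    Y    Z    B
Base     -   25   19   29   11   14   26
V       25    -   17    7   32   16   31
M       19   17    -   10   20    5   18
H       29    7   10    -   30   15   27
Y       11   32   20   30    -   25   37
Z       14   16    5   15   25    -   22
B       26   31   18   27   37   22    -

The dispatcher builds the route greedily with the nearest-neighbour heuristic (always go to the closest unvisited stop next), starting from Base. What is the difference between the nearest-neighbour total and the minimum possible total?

From Base: Y=11, Z=14, M=19, V=25, B=26, H=29 → choose Y (11).
From Y: M=20, Z=25, H=30, V=32, B=37 → choose M (20).
From M: Z=5, H=10, V=17, B=18 → choose Z (5).
From Z: H=15, V=16, B=22 → choose H (15).
From H: V=7, B=27 → choose V (7).
From V: B=31 → choose B (31).
NN route Base → Y → M → Z → H → V → B → Base costs 115.
Optimal: Base → Y → M → H → V → Z → B → Base costs 112 (by enumerating all 360 distinct tours).
Excess = 115 − 112 = 3.

Excess over optimum: 3 miles.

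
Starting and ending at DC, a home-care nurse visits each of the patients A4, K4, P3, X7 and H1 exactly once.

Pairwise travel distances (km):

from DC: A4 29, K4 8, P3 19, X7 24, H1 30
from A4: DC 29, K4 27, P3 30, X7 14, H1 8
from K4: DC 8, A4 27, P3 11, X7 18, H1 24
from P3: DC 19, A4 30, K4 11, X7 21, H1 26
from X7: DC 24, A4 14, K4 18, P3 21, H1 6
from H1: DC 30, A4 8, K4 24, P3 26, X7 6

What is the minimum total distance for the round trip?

There are 60 distinct closed tours to check (reversals are equivalent).
DC→A4→K4→P3→X7→H1→DC: 29+27+11+21+6+30 = 124
DC→A4→K4→P3→H1→X7→DC: 29+27+11+26+6+24 = 123
DC→A4→K4→X7→P3→H1→DC: 29+27+18+21+26+30 = 151
DC→A4→K4→X7→H1→P3→DC: 29+27+18+6+26+19 = 125
DC→A4→K4→H1→P3→X7→DC: 29+27+24+26+21+24 = 151
DC→A4→K4→H1→X7→P3→DC: 29+27+24+6+21+19 = 126
DC→A4→P3→K4→X7→H1→DC: 29+30+11+18+6+30 = 124
DC→A4→P3→K4→H1→X7→DC: 29+30+11+24+6+24 = 124
DC→A4→P3→X7→K4→H1→DC: 29+30+21+18+24+30 = 152
DC→A4→P3→X7→H1→K4→DC: 29+30+21+6+24+8 = 118
DC→A4→P3→H1→K4→X7→DC: 29+30+26+24+18+24 = 151
DC→A4→P3→H1→X7→K4→DC: 29+30+26+6+18+8 = 117
DC→A4→X7→K4→P3→H1→DC: 29+14+18+11+26+30 = 128
DC→A4→X7→K4→H1→P3→DC: 29+14+18+24+26+19 = 130
… (46 more)
DC→A4→H1→X7→P3→K4→DC: 29+8+6+21+11+8 = 83  ← best
The minimum is 83.
One optimal route: DC → A4 → H1 → X7 → P3 → K4 → DC (or its reverse).

Shortest round trip = 83 km.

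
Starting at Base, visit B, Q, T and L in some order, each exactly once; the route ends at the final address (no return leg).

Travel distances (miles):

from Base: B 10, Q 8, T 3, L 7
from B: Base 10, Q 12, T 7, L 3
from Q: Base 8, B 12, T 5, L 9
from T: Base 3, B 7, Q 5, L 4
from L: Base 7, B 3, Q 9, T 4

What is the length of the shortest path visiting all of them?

Minimum one-way distance = 20 miles.

There are 4! = 24 possible orderings.
Base→B→Q→T→L: 10+12+5+4 = 31
Base→B→Q→L→T: 10+12+9+4 = 35
Base→B→T→Q→L: 10+7+5+9 = 31
Base→B→T→L→Q: 10+7+4+9 = 30
Base→B→L→Q→T: 10+3+9+5 = 27
Base→B→L→T→Q: 10+3+4+5 = 22
Base→Q→B→T→L: 8+12+7+4 = 31
Base→Q→B→L→T: 8+12+3+4 = 27
Base→Q→T→B→L: 8+5+7+3 = 23
Base→Q→T→L→B: 8+5+4+3 = 20
Base→Q→L→B→T: 8+9+3+7 = 27
Base→Q→L→T→B: 8+9+4+7 = 28
Base→T→B→Q→L: 3+7+12+9 = 31
Base→T→B→L→Q: 3+7+3+9 = 22
… (10 more)
The minimum is 20.
One shortest path: Base → Q → T → L → B.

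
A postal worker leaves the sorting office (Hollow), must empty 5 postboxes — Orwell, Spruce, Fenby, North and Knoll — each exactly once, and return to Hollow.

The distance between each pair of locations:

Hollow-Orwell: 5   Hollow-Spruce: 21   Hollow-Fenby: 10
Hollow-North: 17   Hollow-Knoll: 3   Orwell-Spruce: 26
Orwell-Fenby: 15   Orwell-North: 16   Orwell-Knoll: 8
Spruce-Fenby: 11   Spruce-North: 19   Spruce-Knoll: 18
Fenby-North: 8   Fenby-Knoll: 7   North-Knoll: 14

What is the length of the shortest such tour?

There are 60 distinct closed tours to check (reversals are equivalent).
Hollow→Orwell→Spruce→Fenby→North→Knoll→Hollow: 5+26+11+8+14+3 = 67
Hollow→Orwell→Spruce→Fenby→Knoll→North→Hollow: 5+26+11+7+14+17 = 80
Hollow→Orwell→Spruce→North→Fenby→Knoll→Hollow: 5+26+19+8+7+3 = 68
Hollow→Orwell→Spruce→North→Knoll→Fenby→Hollow: 5+26+19+14+7+10 = 81
Hollow→Orwell→Spruce→Knoll→Fenby→North→Hollow: 5+26+18+7+8+17 = 81
Hollow→Orwell→Spruce→Knoll→North→Fenby→Hollow: 5+26+18+14+8+10 = 81
Hollow→Orwell→Fenby→Spruce→North→Knoll→Hollow: 5+15+11+19+14+3 = 67
Hollow→Orwell→Fenby→Spruce→Knoll→North→Hollow: 5+15+11+18+14+17 = 80
Hollow→Orwell→Fenby→North→Spruce→Knoll→Hollow: 5+15+8+19+18+3 = 68
Hollow→Orwell→Fenby→North→Knoll→Spruce→Hollow: 5+15+8+14+18+21 = 81
Hollow→Orwell→Fenby→Knoll→Spruce→North→Hollow: 5+15+7+18+19+17 = 81
Hollow→Orwell→Fenby→Knoll→North→Spruce→Hollow: 5+15+7+14+19+21 = 81
Hollow→Orwell→North→Spruce→Fenby→Knoll→Hollow: 5+16+19+11+7+3 = 61
Hollow→Orwell→North→Spruce→Knoll→Fenby→Hollow: 5+16+19+18+7+10 = 75
… (46 more)
The minimum is 61.
One optimal route: Hollow → Orwell → North → Spruce → Fenby → Knoll → Hollow (or its reverse).

61 — the shortest possible round trip.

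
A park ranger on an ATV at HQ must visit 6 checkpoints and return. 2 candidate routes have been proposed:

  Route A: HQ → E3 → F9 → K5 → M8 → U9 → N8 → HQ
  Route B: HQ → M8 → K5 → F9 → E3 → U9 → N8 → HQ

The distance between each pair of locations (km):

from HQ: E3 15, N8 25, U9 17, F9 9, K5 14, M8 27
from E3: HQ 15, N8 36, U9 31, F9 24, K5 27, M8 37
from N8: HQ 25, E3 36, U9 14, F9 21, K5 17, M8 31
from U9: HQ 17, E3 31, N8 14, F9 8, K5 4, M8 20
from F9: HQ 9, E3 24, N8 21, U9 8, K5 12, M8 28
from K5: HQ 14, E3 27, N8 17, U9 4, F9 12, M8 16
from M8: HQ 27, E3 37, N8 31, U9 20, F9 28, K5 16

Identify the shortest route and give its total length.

Shortest is Route A, total 126 km.

Route A: 15 + 24 + 12 + 16 + 20 + 14 + 25 = 126
Route B: 27 + 16 + 12 + 24 + 31 + 14 + 25 = 149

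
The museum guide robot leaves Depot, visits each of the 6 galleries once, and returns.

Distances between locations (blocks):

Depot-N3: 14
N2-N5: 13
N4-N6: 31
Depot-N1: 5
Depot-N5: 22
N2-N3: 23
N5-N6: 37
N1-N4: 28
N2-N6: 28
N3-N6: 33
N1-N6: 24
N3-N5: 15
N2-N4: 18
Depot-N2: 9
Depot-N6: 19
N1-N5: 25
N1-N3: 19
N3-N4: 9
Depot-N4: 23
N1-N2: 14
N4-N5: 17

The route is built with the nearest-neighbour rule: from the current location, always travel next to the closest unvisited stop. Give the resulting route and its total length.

Depot → [N1:5 / N2:9 / N3:14 / N6:19 / N5:22 / N4:23] → N1 (5)
N1 → [N2:14 / N3:19 / N6:24 / N5:25 / N4:28] → N2 (14)
N2 → [N5:13 / N4:18 / N3:23 / N6:28] → N5 (13)
N5 → [N3:15 / N4:17 / N6:37] → N3 (15)
N3 → [N4:9 / N6:33] → N4 (9)
N4 → [N6:31] → N6 (31)
Return N6→Depot: 19.
Total = 5 + 14 + 13 + 15 + 9 + 31 + 19 = 106.

Total distance 106 blocks via the nearest-neighbour route Depot → N1 → N2 → N5 → N3 → N4 → N6 → Depot.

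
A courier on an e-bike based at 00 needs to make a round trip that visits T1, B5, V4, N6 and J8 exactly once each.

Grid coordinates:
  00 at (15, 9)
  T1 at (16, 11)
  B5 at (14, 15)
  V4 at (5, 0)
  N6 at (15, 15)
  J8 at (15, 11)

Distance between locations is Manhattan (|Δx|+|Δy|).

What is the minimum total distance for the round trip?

Minimum total distance: 52.

00 - T1 - B5 - V4 - N6 - J8 - 00: 3+6+24+25+4+2 = 64
00 - T1 - B5 - V4 - J8 - N6 - 00: 3+6+24+21+4+6 = 64
00 - T1 - B5 - N6 - V4 - J8 - 00: 3+6+1+25+21+2 = 58
00 - T1 - B5 - N6 - J8 - V4 - 00: 3+6+1+4+21+19 = 54
00 - T1 - B5 - J8 - V4 - N6 - 00: 3+6+5+21+25+6 = 66
00 - T1 - B5 - J8 - N6 - V4 - 00: 3+6+5+4+25+19 = 62
00 - T1 - V4 - B5 - N6 - J8 - 00: 3+22+24+1+4+2 = 56
00 - T1 - V4 - B5 - J8 - N6 - 00: 3+22+24+5+4+6 = 64
00 - T1 - V4 - N6 - B5 - J8 - 00: 3+22+25+1+5+2 = 58
00 - T1 - V4 - N6 - J8 - B5 - 00: 3+22+25+4+5+7 = 66
00 - T1 - V4 - J8 - B5 - N6 - 00: 3+22+21+5+1+6 = 58
00 - T1 - V4 - J8 - N6 - B5 - 00: 3+22+21+4+1+7 = 58
00 - T1 - N6 - B5 - V4 - J8 - 00: 3+5+1+24+21+2 = 56
00 - T1 - N6 - B5 - J8 - V4 - 00: 3+5+1+5+21+19 = 54
… (46 more)
00 - T1 - J8 - N6 - B5 - V4 - 00: 3+1+4+1+24+19 = 52  ← best
The minimum is 52.
One optimal route: 00 → T1 → J8 → N6 → B5 → V4 → 00 (or its reverse).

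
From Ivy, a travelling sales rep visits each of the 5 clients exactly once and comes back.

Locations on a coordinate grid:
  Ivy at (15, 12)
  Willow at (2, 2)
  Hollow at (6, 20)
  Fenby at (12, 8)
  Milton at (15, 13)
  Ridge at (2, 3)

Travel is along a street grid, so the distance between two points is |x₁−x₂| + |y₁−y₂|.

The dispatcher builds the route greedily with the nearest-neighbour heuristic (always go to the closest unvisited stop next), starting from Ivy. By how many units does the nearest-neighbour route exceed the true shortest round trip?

From Ivy: Milton=1, Fenby=7, Hollow=17, Ridge=22, Willow=23 → choose Milton (1).
From Milton: Fenby=8, Hollow=16, Ridge=23, Willow=24 → choose Fenby (8).
From Fenby: Ridge=15, Willow=16, Hollow=18 → choose Ridge (15).
From Ridge: Willow=1, Hollow=21 → choose Willow (1).
From Willow: Hollow=22 → choose Hollow (22).
NN route Ivy → Milton → Fenby → Ridge → Willow → Hollow → Ivy costs 64.
Optimal: Ivy → Fenby → Willow → Ridge → Hollow → Milton → Ivy costs 62 (by enumerating all 60 distinct tours).
Excess = 64 − 62 = 2.

2 longer than the optimal tour.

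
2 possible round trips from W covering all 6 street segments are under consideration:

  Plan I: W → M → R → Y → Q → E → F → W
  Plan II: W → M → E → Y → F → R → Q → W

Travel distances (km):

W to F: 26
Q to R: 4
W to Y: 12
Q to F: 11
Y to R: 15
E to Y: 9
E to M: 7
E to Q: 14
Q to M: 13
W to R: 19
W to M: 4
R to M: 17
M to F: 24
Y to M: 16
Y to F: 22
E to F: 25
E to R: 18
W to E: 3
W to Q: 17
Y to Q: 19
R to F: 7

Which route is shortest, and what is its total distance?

Shortest is Plan II, total 70 km.

Plan I: 4 + 17 + 15 + 19 + 14 + 25 + 26 = 120
Plan II: 4 + 7 + 9 + 22 + 7 + 4 + 17 = 70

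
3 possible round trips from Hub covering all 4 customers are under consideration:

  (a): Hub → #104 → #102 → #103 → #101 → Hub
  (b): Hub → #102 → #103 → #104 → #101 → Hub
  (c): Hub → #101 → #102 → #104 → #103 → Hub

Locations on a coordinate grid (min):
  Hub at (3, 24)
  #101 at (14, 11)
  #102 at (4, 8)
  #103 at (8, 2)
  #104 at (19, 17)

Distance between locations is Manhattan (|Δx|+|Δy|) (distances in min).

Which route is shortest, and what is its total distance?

Shortest is (b), total 88 min.

(a): 23 + 24 + 10 + 15 + 24 = 96
(b): 17 + 10 + 26 + 11 + 24 = 88
(c): 24 + 13 + 24 + 26 + 27 = 114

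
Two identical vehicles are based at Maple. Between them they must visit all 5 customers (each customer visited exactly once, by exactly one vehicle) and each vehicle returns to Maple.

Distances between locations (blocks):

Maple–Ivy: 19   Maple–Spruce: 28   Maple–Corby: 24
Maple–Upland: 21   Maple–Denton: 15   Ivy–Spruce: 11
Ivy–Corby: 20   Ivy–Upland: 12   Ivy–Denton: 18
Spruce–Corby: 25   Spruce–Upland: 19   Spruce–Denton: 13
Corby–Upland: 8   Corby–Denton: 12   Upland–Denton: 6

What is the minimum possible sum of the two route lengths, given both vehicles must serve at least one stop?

There are 2^4 − 1 = 15 ways to divide the 5 stops into two non-empty groups. For each, the best each vehicle can do is its own shortest tour through its group:
  {Ivy} + {Spruce, Corby, Upland, Denton}: 38 + 79 = 117
  {Spruce} + {Ivy, Corby, Upland, Denton}: 56 + 66 = 122
  {Ivy, Spruce} + {Corby, Upland, Denton}: 58 + 53 = 111
  {Corby} + {Ivy, Spruce, Upland, Denton}: 48 + 70 = 118
  {Ivy, Corby} + {Spruce, Upland, Denton}: 63 + 68 = 131
  {Spruce, Corby} + {Ivy, Upland, Denton}: 77 + 52 = 129
  … (15 splits in total)
Best: vehicle 1 Maple → Ivy → Spruce → Maple = 58; vehicle 2 Maple → Corby → Upland → Denton → Maple = 53; combined 111.

Minimum combined distance: 111 blocks.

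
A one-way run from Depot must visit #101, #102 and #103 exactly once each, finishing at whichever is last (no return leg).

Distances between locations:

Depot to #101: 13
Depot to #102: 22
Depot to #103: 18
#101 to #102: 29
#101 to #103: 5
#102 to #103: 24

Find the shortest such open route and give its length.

42 — the minimum one-way total.

There are 3! = 6 possible orderings.
Depot → #101 → #102 → #103: 13+29+24 = 66
Depot → #101 → #103 → #102: 13+5+24 = 42
Depot → #102 → #101 → #103: 22+29+5 = 56
Depot → #102 → #103 → #101: 22+24+5 = 51
Depot → #103 → #101 → #102: 18+5+29 = 52
Depot → #103 → #102 → #101: 18+24+29 = 71
The minimum is 42.
One shortest path: Depot → #101 → #103 → #102.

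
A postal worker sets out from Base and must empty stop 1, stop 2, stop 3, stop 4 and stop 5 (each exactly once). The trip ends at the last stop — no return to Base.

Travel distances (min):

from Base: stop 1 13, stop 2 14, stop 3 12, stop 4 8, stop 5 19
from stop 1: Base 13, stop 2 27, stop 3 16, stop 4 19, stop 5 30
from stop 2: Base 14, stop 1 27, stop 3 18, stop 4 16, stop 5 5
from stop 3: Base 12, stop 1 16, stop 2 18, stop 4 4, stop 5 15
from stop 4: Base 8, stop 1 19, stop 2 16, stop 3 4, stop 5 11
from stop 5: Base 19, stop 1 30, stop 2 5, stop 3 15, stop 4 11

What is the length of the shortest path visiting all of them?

Minimum one-way distance = 49 min.

There are 5! = 120 possible orderings.
Base → stop 1 → stop 2 → stop 3 → stop 4 → stop 5: 13+27+18+4+11 = 73
Base → stop 1 → stop 2 → stop 3 → stop 5 → stop 4: 13+27+18+15+11 = 84
Base → stop 1 → stop 2 → stop 4 → stop 3 → stop 5: 13+27+16+4+15 = 75
Base → stop 1 → stop 2 → stop 4 → stop 5 → stop 3: 13+27+16+11+15 = 82
Base → stop 1 → stop 2 → stop 5 → stop 3 → stop 4: 13+27+5+15+4 = 64
Base → stop 1 → stop 2 → stop 5 → stop 4 → stop 3: 13+27+5+11+4 = 60
Base → stop 1 → stop 3 → stop 2 → stop 4 → stop 5: 13+16+18+16+11 = 74
Base → stop 1 → stop 3 → stop 2 → stop 5 → stop 4: 13+16+18+5+11 = 63
Base → stop 1 → stop 3 → stop 4 → stop 2 → stop 5: 13+16+4+16+5 = 54
Base → stop 1 → stop 3 → stop 4 → stop 5 → stop 2: 13+16+4+11+5 = 49
Base → stop 1 → stop 3 → stop 5 → stop 2 → stop 4: 13+16+15+5+16 = 65
Base → stop 1 → stop 3 → stop 5 → stop 4 → stop 2: 13+16+15+11+16 = 71
Base → stop 1 → stop 4 → stop 2 → stop 3 → stop 5: 13+19+16+18+15 = 81
Base → stop 1 → stop 4 → stop 2 → stop 5 → stop 3: 13+19+16+5+15 = 68
… (106 more)
The minimum is 49.
One shortest path: Base → stop 1 → stop 3 → stop 4 → stop 5 → stop 2.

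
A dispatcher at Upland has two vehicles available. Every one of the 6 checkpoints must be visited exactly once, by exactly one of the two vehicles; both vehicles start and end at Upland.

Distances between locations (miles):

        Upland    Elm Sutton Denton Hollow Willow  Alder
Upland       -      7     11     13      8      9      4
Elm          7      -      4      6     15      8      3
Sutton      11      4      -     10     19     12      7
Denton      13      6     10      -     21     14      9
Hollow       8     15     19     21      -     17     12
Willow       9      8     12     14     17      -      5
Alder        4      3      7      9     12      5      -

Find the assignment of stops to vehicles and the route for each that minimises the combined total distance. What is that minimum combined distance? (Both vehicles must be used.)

There are 2^5 − 1 = 31 ways to divide the 6 stops into two non-empty groups. For each, the best each vehicle can do is its own shortest tour through its group:
  {Elm} + {Sutton, Denton, Hollow, Willow, Alder}: 14 + 60 = 74
  {Sutton} + {Elm, Denton, Hollow, Willow, Alder}: 22 + 52 = 74
  {Elm, Sutton} + {Denton, Hollow, Willow, Alder}: 22 + 52 = 74
  {Denton} + {Elm, Sutton, Hollow, Willow, Alder}: 26 + 48 = 74
  {Elm, Denton} + {Sutton, Hollow, Willow, Alder}: 26 + 48 = 74
  {Sutton, Denton} + {Elm, Hollow, Willow, Alder}: 34 + 40 = 74
  … (31 splits in total)
  {Hollow} + {Elm, Sutton, Denton, Willow, Alder}: 16 + 44 = 60  ← best
Best: vehicle 1 Upland → Hollow → Upland = 16; vehicle 2 Upland → Elm → Sutton → Denton → Willow → Alder → Upland = 44; combined 60.

Minimum combined distance: 60 miles.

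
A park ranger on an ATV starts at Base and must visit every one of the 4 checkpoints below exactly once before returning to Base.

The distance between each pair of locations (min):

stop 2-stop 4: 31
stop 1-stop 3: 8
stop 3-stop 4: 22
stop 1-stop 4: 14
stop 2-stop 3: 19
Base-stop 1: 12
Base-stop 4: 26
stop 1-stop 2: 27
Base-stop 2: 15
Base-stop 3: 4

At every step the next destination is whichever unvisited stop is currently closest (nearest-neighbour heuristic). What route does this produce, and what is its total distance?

72 min along Base → stop 3 → stop 1 → stop 4 → stop 2 → Base.

From Base: distances to unvisited — stop 3=4, stop 1=12, stop 2=15, stop 4=26. Nearest is stop 3 (4).
From stop 3: distances to unvisited — stop 1=8, stop 2=19, stop 4=22. Nearest is stop 1 (8).
From stop 1: distances to unvisited — stop 4=14, stop 2=27. Nearest is stop 4 (14).
From stop 4: distances to unvisited — stop 2=31. Nearest is stop 2 (31).
Return stop 2→Base: 15.
Total = 4 + 8 + 14 + 31 + 15 = 72.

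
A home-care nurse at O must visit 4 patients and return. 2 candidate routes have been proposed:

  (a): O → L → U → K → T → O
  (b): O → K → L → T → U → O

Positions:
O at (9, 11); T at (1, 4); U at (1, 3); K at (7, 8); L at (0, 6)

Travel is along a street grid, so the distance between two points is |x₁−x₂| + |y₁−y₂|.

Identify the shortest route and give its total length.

Shortest is (b), total 34.

(a): 14 + 4 + 11 + 10 + 15 = 54
(b): 5 + 9 + 3 + 1 + 16 = 34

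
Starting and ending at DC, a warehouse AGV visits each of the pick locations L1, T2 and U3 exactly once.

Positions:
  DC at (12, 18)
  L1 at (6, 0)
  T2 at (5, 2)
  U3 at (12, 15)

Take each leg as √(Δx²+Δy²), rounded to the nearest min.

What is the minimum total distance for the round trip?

DC→L1→T2→U3→DC: 19+2+15+3 = 39
DC→L1→U3→T2→DC: 19+16+15+17 = 67
DC→T2→L1→U3→DC: 17+2+16+3 = 38
The minimum is 38.
One optimal route: DC → T2 → L1 → U3 → DC (or its reverse).

Minimum total distance: 38 min.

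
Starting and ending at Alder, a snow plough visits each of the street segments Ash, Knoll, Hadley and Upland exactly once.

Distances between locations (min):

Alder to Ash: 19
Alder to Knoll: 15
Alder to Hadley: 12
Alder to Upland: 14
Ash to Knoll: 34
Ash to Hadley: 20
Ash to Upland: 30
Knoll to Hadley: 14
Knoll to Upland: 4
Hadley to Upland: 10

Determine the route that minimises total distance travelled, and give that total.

There are 12 distinct closed tours to check (reversals are equivalent).
Alder - Ash - Knoll - Hadley - Upland - Alder: 19+34+14+10+14 = 91
Alder - Ash - Knoll - Upland - Hadley - Alder: 19+34+4+10+12 = 79
Alder - Ash - Hadley - Knoll - Upland - Alder: 19+20+14+4+14 = 71
Alder - Ash - Hadley - Upland - Knoll - Alder: 19+20+10+4+15 = 68
Alder - Ash - Upland - Knoll - Hadley - Alder: 19+30+4+14+12 = 79
Alder - Ash - Upland - Hadley - Knoll - Alder: 19+30+10+14+15 = 88
Alder - Knoll - Ash - Hadley - Upland - Alder: 15+34+20+10+14 = 93
Alder - Knoll - Ash - Upland - Hadley - Alder: 15+34+30+10+12 = 101
Alder - Knoll - Hadley - Ash - Upland - Alder: 15+14+20+30+14 = 93
Alder - Knoll - Upland - Ash - Hadley - Alder: 15+4+30+20+12 = 81
Alder - Hadley - Ash - Knoll - Upland - Alder: 12+20+34+4+14 = 84
Alder - Hadley - Knoll - Ash - Upland - Alder: 12+14+34+30+14 = 104
The minimum is 68.
One optimal route: Alder → Ash → Hadley → Upland → Knoll → Alder (or its reverse).

Shortest round trip = 68 min.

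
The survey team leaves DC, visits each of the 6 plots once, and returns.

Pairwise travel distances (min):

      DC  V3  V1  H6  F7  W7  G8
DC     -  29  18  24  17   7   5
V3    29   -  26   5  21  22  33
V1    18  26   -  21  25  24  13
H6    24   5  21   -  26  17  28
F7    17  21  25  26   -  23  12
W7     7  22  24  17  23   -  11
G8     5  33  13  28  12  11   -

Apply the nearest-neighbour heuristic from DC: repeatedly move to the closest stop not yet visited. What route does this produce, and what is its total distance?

DC → [G8:5 / W7:7 / F7:17 / V1:18 / H6:24 / V3:29] → G8 (5)
G8 → [W7:11 / F7:12 / V1:13 / H6:28 / V3:33] → W7 (11)
W7 → [H6:17 / V3:22 / F7:23 / V1:24] → H6 (17)
H6 → [V3:5 / V1:21 / F7:26] → V3 (5)
V3 → [F7:21 / V1:26] → F7 (21)
F7 → [V1:25] → V1 (25)
Return V1→DC: 18.
Total = 5 + 11 + 17 + 5 + 21 + 25 + 18 = 102.

Nearest-neighbour total = 102 min; route DC → G8 → W7 → H6 → V3 → F7 → V1 → DC.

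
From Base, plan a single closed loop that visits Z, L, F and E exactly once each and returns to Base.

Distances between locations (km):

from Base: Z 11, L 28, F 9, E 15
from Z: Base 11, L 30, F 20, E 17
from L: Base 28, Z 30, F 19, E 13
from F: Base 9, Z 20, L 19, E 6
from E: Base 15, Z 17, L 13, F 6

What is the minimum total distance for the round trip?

Shortest round trip = 69 km.

Base→Z→L→F→E→Base: 11+30+19+6+15 = 81
Base→Z→L→E→F→Base: 11+30+13+6+9 = 69
Base→Z→F→L→E→Base: 11+20+19+13+15 = 78
Base→Z→F→E→L→Base: 11+20+6+13+28 = 78
Base→Z→E→L→F→Base: 11+17+13+19+9 = 69
Base→Z→E→F→L→Base: 11+17+6+19+28 = 81
Base→L→Z→F→E→Base: 28+30+20+6+15 = 99
Base→L→Z→E→F→Base: 28+30+17+6+9 = 90
Base→L→F→Z→E→Base: 28+19+20+17+15 = 99
Base→L→E→Z→F→Base: 28+13+17+20+9 = 87
Base→F→Z→L→E→Base: 9+20+30+13+15 = 87
Base→F→L→Z→E→Base: 9+19+30+17+15 = 90
The minimum is 69.
One optimal route: Base → Z → L → E → F → Base (or its reverse).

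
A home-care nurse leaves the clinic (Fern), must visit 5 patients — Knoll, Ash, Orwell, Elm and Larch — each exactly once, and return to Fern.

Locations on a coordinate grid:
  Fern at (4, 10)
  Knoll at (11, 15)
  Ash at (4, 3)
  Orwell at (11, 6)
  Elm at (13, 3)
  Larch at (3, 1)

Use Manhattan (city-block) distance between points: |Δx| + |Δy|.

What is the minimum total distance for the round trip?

With 5 stops there are 5!/2 = 60 distinct round trips (a route and its reverse cost the same).
Fern → Knoll → Ash → Orwell → Elm → Larch → Fern: 12+19+10+5+12+10 = 68
Fern → Knoll → Ash → Orwell → Larch → Elm → Fern: 12+19+10+13+12+16 = 82
Fern → Knoll → Ash → Elm → Orwell → Larch → Fern: 12+19+9+5+13+10 = 68
Fern → Knoll → Ash → Elm → Larch → Orwell → Fern: 12+19+9+12+13+11 = 76
Fern → Knoll → Ash → Larch → Orwell → Elm → Fern: 12+19+3+13+5+16 = 68
Fern → Knoll → Ash → Larch → Elm → Orwell → Fern: 12+19+3+12+5+11 = 62
Fern → Knoll → Orwell → Ash → Elm → Larch → Fern: 12+9+10+9+12+10 = 62
Fern → Knoll → Orwell → Ash → Larch → Elm → Fern: 12+9+10+3+12+16 = 62
Fern → Knoll → Orwell → Elm → Ash → Larch → Fern: 12+9+5+9+3+10 = 48
Fern → Knoll → Orwell → Elm → Larch → Ash → Fern: 12+9+5+12+3+7 = 48
Fern → Knoll → Orwell → Larch → Ash → Elm → Fern: 12+9+13+3+9+16 = 62
Fern → Knoll → Orwell → Larch → Elm → Ash → Fern: 12+9+13+12+9+7 = 62
Fern → Knoll → Elm → Ash → Orwell → Larch → Fern: 12+14+9+10+13+10 = 68
Fern → Knoll → Elm → Ash → Larch → Orwell → Fern: 12+14+9+3+13+11 = 62
… (46 more)
The minimum is 48.
One optimal route: Fern → Knoll → Orwell → Elm → Ash → Larch → Fern (or its reverse).

Shortest round trip = 48.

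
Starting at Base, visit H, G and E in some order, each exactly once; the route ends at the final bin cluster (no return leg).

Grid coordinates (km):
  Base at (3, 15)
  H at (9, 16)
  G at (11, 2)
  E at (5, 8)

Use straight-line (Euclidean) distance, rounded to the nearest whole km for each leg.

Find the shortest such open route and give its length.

There are 3! = 6 possible orderings.
Base - H - G - E: 6+14+8 = 28
Base - H - E - G: 6+9+8 = 23
Base - G - H - E: 15+14+9 = 38
Base - G - E - H: 15+8+9 = 32
Base - E - H - G: 7+9+14 = 30
Base - E - G - H: 7+8+14 = 29
The minimum is 23.
One shortest path: Base → H → E → G.

Shortest open route: 23 km.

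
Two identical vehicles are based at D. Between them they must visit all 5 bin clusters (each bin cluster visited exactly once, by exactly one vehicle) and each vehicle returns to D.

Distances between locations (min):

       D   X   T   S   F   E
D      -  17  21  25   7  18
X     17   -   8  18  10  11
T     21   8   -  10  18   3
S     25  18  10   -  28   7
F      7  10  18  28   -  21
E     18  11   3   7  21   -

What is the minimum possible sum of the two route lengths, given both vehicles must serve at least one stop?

74 min — the smallest possible combined total.

Try each way of splitting the stops between the two vehicles (each non-empty) and, for each split, find the best tour for each vehicle:
  {X} + {T, S, F, E}: 34 + 60 = 94
  {T} + {X, S, F, E}: 42 + 60 = 102
  {X, T} + {S, F, E}: 46 + 60 = 106
  {S} + {X, T, F, E}: 50 + 46 = 96
  {X, S} + {T, F, E}: 60 + 46 = 106
  {T, S} + {X, F, E}: 56 + 46 = 102
  … (15 splits in total)
  {F} + {X, T, S, E}: 14 + 60 = 74  ← best
Best: vehicle 1 D → F → D = 14; vehicle 2 D → X → T → S → E → D = 60; combined 74.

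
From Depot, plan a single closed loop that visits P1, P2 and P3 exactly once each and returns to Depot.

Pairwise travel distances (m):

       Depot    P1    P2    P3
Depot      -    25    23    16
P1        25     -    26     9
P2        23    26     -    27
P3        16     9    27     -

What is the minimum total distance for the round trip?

74 m — the shortest possible round trip.

With 3 stops there are 3!/2 = 3 distinct round trips (a route and its reverse cost the same).
Depot → P1 → P2 → P3 → Depot: 25+26+27+16 = 94
Depot → P1 → P3 → P2 → Depot: 25+9+27+23 = 84
Depot → P2 → P1 → P3 → Depot: 23+26+9+16 = 74
The minimum is 74.
One optimal route: Depot → P2 → P1 → P3 → Depot (or its reverse).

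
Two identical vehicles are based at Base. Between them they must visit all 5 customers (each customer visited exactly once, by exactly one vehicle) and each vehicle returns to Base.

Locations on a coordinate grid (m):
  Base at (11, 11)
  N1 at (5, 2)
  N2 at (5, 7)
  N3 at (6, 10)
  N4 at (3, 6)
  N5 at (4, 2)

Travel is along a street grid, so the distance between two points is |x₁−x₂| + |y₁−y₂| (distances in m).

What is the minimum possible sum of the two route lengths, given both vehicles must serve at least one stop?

Try each way of splitting the stops between the two vehicles (each non-empty) and, for each split, find the best tour for each vehicle:
  {N1} + {N2, N3, N4, N5}: 30 + 34 = 64
  {N2} + {N1, N3, N4, N5}: 20 + 34 = 54
  {N1, N2} + {N3, N4, N5}: 30 + 34 = 64
  {N3} + {N1, N2, N4, N5}: 12 + 34 = 46
  {N1, N3} + {N2, N4, N5}: 30 + 34 = 64
  {N2, N3} + {N1, N4, N5}: 20 + 34 = 54
  … (15 splits in total)
Best: vehicle 1 Base → N3 → Base = 12; vehicle 2 Base → N1 → N5 → N4 → N2 → Base = 34; combined 46.

46 m — the smallest possible combined total.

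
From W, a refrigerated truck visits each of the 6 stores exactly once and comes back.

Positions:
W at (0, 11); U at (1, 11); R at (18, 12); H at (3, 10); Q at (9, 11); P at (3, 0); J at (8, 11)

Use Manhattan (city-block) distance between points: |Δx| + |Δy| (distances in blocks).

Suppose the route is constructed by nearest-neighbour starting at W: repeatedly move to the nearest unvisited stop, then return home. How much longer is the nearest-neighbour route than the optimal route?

2 blocks longer than the optimal tour.

W: U=1, H=4, J=8, Q=9, P=14, R=19 ⇒ U
U: H=3, J=7, Q=8, P=13, R=18 ⇒ H
H: J=6, Q=7, P=10, R=17 ⇒ J
J: Q=1, R=11, P=16 ⇒ Q
Q: R=10, P=17 ⇒ R
R: P=27 ⇒ P
NN route W → U → H → J → Q → R → P → W costs 62.
Optimal: W → U → R → Q → J → H → P → W costs 60 (by enumerating all 360 distinct tours).
Excess = 62 − 60 = 2.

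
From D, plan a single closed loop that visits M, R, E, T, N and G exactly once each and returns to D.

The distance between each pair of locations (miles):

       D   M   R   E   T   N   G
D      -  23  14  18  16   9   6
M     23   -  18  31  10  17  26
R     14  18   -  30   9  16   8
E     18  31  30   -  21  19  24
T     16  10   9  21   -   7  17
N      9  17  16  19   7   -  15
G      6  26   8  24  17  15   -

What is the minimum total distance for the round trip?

86 miles — the shortest possible round trip.

There are 360 distinct closed tours to check (reversals are equivalent).
D→M→R→E→T→N→G→D: 23+18+30+21+7+15+6 = 120
D→M→R→E→T→G→N→D: 23+18+30+21+17+15+9 = 133
D→M→R→E→N→T→G→D: 23+18+30+19+7+17+6 = 120
D→M→R→E→N→G→T→D: 23+18+30+19+15+17+16 = 138
D→M→R→E→G→T→N→D: 23+18+30+24+17+7+9 = 128
D→M→R→E→G→N→T→D: 23+18+30+24+15+7+16 = 133
D→M→R→T→E→N→G→D: 23+18+9+21+19+15+6 = 111
D→M→R→T→E→G→N→D: 23+18+9+21+24+15+9 = 119
… (352 more)
D→E→N→T→M→R→G→D: 18+19+7+10+18+8+6 = 86  ← best
The minimum is 86.
One optimal route: D → E → N → T → M → R → G → D (or its reverse).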